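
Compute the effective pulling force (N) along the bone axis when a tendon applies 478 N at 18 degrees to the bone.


F_eff = F_tendon * cos(theta)
theta = 18 deg = 0.3142 rad
cos(theta) = 0.9511
F_eff = 478 * 0.9511
F_eff = 454.6050


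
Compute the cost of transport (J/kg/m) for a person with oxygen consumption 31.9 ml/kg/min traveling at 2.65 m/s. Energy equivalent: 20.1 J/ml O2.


Power per kg = VO2 * 20.1 / 60
Power per kg = 31.9 * 20.1 / 60 = 10.6865 W/kg
Cost = power_per_kg / speed
Cost = 10.6865 / 2.65
Cost = 4.0326


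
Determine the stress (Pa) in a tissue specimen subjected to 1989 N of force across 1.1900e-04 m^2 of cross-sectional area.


stress = F / A
stress = 1989 / 1.1900e-04
stress = 1.6714e+07


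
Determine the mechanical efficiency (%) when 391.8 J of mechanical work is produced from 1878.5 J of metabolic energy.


eta = (W_mech / E_meta) * 100
eta = (391.8 / 1878.5) * 100
ratio = 0.2086
eta = 20.8571


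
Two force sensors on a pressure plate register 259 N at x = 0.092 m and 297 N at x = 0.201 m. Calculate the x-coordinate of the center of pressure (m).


COP_x = (F1*x1 + F2*x2) / (F1 + F2)
COP_x = (259*0.092 + 297*0.201) / (259 + 297)
Numerator = 83.5250
Denominator = 556
COP_x = 0.1502


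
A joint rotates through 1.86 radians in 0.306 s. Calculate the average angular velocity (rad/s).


omega = delta_theta / delta_t
omega = 1.86 / 0.306
omega = 6.0784


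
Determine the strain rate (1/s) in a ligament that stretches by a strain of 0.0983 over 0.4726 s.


strain_rate = delta_strain / delta_t
strain_rate = 0.0983 / 0.4726
strain_rate = 0.2080


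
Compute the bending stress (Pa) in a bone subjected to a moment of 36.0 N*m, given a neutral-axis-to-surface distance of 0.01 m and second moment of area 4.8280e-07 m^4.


sigma = M * c / I
sigma = 36.0 * 0.01 / 4.8280e-07
M * c = 0.3600
sigma = 745650.3728


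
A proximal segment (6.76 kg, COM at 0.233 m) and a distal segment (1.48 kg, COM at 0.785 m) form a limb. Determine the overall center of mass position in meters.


COM = (m1*x1 + m2*x2) / (m1 + m2)
COM = (6.76*0.233 + 1.48*0.785) / (6.76 + 1.48)
Numerator = 2.7369
Denominator = 8.2400
COM = 0.3321


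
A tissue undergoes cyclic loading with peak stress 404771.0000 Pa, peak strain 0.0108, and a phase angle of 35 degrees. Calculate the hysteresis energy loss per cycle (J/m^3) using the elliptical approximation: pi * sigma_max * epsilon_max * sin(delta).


E_loss = pi * sigma_max * epsilon_max * sin(delta)
delta = 35 deg = 0.6109 rad
sin(delta) = 0.5736
E_loss = pi * 404771.0000 * 0.0108 * 0.5736
E_loss = 7877.2444


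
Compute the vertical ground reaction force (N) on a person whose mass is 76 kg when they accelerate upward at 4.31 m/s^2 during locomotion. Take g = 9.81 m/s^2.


GRF = m * (g + a)
GRF = 76 * (9.81 + 4.31)
GRF = 76 * 14.1200
GRF = 1073.1200


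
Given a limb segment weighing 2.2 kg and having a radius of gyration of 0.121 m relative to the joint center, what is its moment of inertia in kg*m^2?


I = m * k^2
I = 2.2 * 0.121^2
k^2 = 0.0146
I = 0.0322


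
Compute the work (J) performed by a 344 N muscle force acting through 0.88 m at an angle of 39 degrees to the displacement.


W = F * d * cos(theta)
theta = 39 deg = 0.6807 rad
cos(theta) = 0.7771
W = 344 * 0.88 * 0.7771
W = 235.2576


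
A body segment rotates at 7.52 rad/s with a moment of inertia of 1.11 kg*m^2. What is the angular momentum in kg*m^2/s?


L = I * omega
L = 1.11 * 7.52
L = 8.3472


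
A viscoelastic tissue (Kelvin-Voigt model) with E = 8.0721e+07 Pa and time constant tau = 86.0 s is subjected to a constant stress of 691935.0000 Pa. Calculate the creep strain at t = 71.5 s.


epsilon(t) = (sigma/E) * (1 - exp(-t/tau))
sigma/E = 691935.0000 / 8.0721e+07 = 0.0086
exp(-t/tau) = exp(-71.5 / 86.0) = 0.4354
epsilon = 0.0086 * (1 - 0.4354)
epsilon = 0.0048


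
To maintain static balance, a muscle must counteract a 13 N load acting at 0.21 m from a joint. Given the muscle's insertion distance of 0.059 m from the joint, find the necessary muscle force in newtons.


F_muscle = W * d_load / d_muscle
F_muscle = 13 * 0.21 / 0.059
Numerator = 2.7300
F_muscle = 46.2712


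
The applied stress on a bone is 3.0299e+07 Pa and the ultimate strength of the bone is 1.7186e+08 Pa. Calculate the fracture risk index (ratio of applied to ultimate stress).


FRI = applied / ultimate
FRI = 3.0299e+07 / 1.7186e+08
FRI = 0.1763


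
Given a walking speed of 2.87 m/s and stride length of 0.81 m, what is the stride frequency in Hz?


f = v / stride_length
f = 2.87 / 0.81
f = 3.5432


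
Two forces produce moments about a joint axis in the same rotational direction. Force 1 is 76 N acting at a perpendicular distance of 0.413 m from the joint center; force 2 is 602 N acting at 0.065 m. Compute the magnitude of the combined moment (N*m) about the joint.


M = F1 * d1 + F2 * d2
M = 76 * 0.413 + 602 * 0.065
M = 31.3880 + 39.1300
M = 70.5180


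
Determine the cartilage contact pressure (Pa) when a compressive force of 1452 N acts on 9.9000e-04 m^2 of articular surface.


P = F / A
P = 1452 / 9.9000e-04
P = 1.4667e+06


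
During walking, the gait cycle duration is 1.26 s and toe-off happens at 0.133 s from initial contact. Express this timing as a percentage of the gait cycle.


pct = (event_time / cycle_time) * 100
pct = (0.133 / 1.26) * 100
ratio = 0.1056
pct = 10.5556


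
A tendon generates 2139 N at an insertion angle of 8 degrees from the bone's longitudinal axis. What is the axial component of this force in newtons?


F_eff = F_tendon * cos(theta)
theta = 8 deg = 0.1396 rad
cos(theta) = 0.9903
F_eff = 2139 * 0.9903
F_eff = 2118.1834


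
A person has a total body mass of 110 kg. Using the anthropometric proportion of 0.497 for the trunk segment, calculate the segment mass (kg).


m_segment = body_mass * fraction
m_segment = 110 * 0.497
m_segment = 54.6700


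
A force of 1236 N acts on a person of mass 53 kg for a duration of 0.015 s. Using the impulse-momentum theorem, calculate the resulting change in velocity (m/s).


J = F * dt = 1236 * 0.015 = 18.5400 N*s
delta_v = J / m
delta_v = 18.5400 / 53
delta_v = 0.3498


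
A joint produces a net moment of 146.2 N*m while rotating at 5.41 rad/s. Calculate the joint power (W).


P = M * omega
P = 146.2 * 5.41
P = 790.9420


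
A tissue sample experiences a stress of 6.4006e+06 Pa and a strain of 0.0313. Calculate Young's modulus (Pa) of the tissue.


E = stress / strain
E = 6.4006e+06 / 0.0313
E = 2.0449e+08


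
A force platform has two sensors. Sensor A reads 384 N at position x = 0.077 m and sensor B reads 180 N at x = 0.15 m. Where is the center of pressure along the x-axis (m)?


COP_x = (F1*x1 + F2*x2) / (F1 + F2)
COP_x = (384*0.077 + 180*0.15) / (384 + 180)
Numerator = 56.5680
Denominator = 564
COP_x = 0.1003


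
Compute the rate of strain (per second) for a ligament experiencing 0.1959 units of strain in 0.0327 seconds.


strain_rate = delta_strain / delta_t
strain_rate = 0.1959 / 0.0327
strain_rate = 5.9908


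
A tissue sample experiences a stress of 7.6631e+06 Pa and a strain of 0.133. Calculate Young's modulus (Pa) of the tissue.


E = stress / strain
E = 7.6631e+06 / 0.133
E = 5.7617e+07


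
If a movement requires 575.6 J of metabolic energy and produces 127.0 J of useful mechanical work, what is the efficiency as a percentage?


eta = (W_mech / E_meta) * 100
eta = (127.0 / 575.6) * 100
ratio = 0.2206
eta = 22.0639


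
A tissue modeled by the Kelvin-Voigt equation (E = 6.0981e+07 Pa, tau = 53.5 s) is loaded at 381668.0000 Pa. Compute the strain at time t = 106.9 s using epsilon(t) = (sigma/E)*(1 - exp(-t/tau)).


epsilon(t) = (sigma/E) * (1 - exp(-t/tau))
sigma/E = 381668.0000 / 6.0981e+07 = 0.0063
exp(-t/tau) = exp(-106.9 / 53.5) = 0.1356
epsilon = 0.0063 * (1 - 0.1356)
epsilon = 0.0054


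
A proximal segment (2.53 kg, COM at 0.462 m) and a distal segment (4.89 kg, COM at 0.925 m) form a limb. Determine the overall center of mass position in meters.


COM = (m1*x1 + m2*x2) / (m1 + m2)
COM = (2.53*0.462 + 4.89*0.925) / (2.53 + 4.89)
Numerator = 5.6921
Denominator = 7.4200
COM = 0.7671


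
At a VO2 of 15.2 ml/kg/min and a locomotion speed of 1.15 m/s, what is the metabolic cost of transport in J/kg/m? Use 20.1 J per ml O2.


Power per kg = VO2 * 20.1 / 60
Power per kg = 15.2 * 20.1 / 60 = 5.0920 W/kg
Cost = power_per_kg / speed
Cost = 5.0920 / 1.15
Cost = 4.4278


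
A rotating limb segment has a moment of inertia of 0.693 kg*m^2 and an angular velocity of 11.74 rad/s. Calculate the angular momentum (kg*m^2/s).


L = I * omega
L = 0.693 * 11.74
L = 8.1358


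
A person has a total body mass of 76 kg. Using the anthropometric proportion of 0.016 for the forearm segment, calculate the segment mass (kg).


m_segment = body_mass * fraction
m_segment = 76 * 0.016
m_segment = 1.2160


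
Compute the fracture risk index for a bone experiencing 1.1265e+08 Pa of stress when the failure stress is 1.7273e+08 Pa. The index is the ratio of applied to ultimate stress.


FRI = applied / ultimate
FRI = 1.1265e+08 / 1.7273e+08
FRI = 0.6522


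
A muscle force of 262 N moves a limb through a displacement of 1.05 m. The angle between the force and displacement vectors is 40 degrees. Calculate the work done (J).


W = F * d * cos(theta)
theta = 40 deg = 0.6981 rad
cos(theta) = 0.7660
W = 262 * 1.05 * 0.7660
W = 210.7388


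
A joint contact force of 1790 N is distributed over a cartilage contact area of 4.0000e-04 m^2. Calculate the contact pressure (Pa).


P = F / A
P = 1790 / 4.0000e-04
P = 4.4750e+06


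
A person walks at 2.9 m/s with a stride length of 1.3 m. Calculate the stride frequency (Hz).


f = v / stride_length
f = 2.9 / 1.3
f = 2.2308


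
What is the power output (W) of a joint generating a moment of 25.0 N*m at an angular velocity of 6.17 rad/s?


P = M * omega
P = 25.0 * 6.17
P = 154.2500


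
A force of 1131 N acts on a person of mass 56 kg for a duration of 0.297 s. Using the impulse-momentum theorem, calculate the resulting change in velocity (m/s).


J = F * dt = 1131 * 0.297 = 335.9070 N*s
delta_v = J / m
delta_v = 335.9070 / 56
delta_v = 5.9983


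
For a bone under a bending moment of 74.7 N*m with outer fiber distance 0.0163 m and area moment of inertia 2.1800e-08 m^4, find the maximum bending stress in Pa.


sigma = M * c / I
sigma = 74.7 * 0.0163 / 2.1800e-08
M * c = 1.2176
sigma = 5.5854e+07


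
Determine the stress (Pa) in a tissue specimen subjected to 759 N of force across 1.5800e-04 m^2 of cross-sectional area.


stress = F / A
stress = 759 / 1.5800e-04
stress = 4.8038e+06


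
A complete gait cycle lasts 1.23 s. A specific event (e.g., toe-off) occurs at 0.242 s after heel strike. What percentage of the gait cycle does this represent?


pct = (event_time / cycle_time) * 100
pct = (0.242 / 1.23) * 100
ratio = 0.1967
pct = 19.6748


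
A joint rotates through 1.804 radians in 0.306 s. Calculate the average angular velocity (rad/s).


omega = delta_theta / delta_t
omega = 1.804 / 0.306
omega = 5.8954


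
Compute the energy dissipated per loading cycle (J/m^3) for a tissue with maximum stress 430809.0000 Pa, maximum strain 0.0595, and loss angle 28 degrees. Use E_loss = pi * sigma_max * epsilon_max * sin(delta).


E_loss = pi * sigma_max * epsilon_max * sin(delta)
delta = 28 deg = 0.4887 rad
sin(delta) = 0.4695
E_loss = pi * 430809.0000 * 0.0595 * 0.4695
E_loss = 37806.0145


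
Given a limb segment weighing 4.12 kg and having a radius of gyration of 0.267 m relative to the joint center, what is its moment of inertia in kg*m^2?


I = m * k^2
I = 4.12 * 0.267^2
k^2 = 0.0713
I = 0.2937


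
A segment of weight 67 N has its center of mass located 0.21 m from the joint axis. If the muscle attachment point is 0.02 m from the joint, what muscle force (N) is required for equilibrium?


F_muscle = W * d_load / d_muscle
F_muscle = 67 * 0.21 / 0.02
Numerator = 14.0700
F_muscle = 703.5000


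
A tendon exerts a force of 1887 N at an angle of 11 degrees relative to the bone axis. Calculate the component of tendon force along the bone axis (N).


F_eff = F_tendon * cos(theta)
theta = 11 deg = 0.1920 rad
cos(theta) = 0.9816
F_eff = 1887 * 0.9816
F_eff = 1852.3305


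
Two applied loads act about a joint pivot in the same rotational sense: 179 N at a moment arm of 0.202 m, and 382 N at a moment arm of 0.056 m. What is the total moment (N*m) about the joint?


M = F1 * d1 + F2 * d2
M = 179 * 0.202 + 382 * 0.056
M = 36.1580 + 21.3920
M = 57.5500


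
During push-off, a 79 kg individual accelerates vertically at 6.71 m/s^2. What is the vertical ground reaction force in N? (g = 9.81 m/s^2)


GRF = m * (g + a)
GRF = 79 * (9.81 + 6.71)
GRF = 79 * 16.5200
GRF = 1305.0800


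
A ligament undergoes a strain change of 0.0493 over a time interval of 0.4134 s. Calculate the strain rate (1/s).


strain_rate = delta_strain / delta_t
strain_rate = 0.0493 / 0.4134
strain_rate = 0.1193


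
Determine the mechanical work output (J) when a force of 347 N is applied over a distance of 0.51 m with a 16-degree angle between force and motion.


W = F * d * cos(theta)
theta = 16 deg = 0.2793 rad
cos(theta) = 0.9613
W = 347 * 0.51 * 0.9613
W = 170.1145


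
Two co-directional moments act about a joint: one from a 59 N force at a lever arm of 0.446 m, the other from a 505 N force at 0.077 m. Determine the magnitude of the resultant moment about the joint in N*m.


M = F1 * d1 + F2 * d2
M = 59 * 0.446 + 505 * 0.077
M = 26.3140 + 38.8850
M = 65.1990


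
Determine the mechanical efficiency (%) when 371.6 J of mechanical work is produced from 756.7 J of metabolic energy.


eta = (W_mech / E_meta) * 100
eta = (371.6 / 756.7) * 100
ratio = 0.4911
eta = 49.1080


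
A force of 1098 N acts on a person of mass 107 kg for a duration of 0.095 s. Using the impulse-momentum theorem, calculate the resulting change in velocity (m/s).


J = F * dt = 1098 * 0.095 = 104.3100 N*s
delta_v = J / m
delta_v = 104.3100 / 107
delta_v = 0.9749


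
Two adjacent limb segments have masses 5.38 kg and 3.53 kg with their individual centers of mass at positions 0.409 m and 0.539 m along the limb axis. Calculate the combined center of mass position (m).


COM = (m1*x1 + m2*x2) / (m1 + m2)
COM = (5.38*0.409 + 3.53*0.539) / (5.38 + 3.53)
Numerator = 4.1031
Denominator = 8.9100
COM = 0.4605


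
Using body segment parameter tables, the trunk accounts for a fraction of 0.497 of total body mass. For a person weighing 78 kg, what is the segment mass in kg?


m_segment = body_mass * fraction
m_segment = 78 * 0.497
m_segment = 38.7660


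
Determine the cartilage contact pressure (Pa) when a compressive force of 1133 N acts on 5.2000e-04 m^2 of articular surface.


P = F / A
P = 1133 / 5.2000e-04
P = 2.1788e+06


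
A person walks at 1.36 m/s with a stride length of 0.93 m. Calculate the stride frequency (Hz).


f = v / stride_length
f = 1.36 / 0.93
f = 1.4624


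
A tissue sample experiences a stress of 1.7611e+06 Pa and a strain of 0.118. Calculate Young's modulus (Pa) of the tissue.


E = stress / strain
E = 1.7611e+06 / 0.118
E = 1.4925e+07


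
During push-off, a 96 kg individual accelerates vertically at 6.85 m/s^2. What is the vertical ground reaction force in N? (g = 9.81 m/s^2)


GRF = m * (g + a)
GRF = 96 * (9.81 + 6.85)
GRF = 96 * 16.6600
GRF = 1599.3600


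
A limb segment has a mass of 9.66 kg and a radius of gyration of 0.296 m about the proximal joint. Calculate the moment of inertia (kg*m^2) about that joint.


I = m * k^2
I = 9.66 * 0.296^2
k^2 = 0.0876
I = 0.8464


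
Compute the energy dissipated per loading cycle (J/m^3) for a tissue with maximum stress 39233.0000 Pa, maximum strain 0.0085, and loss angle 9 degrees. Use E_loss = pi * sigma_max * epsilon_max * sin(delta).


E_loss = pi * sigma_max * epsilon_max * sin(delta)
delta = 9 deg = 0.1571 rad
sin(delta) = 0.1564
E_loss = pi * 39233.0000 * 0.0085 * 0.1564
E_loss = 163.8901


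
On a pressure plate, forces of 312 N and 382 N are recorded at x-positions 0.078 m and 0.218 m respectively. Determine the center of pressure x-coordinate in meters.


COP_x = (F1*x1 + F2*x2) / (F1 + F2)
COP_x = (312*0.078 + 382*0.218) / (312 + 382)
Numerator = 107.6120
Denominator = 694
COP_x = 0.1551


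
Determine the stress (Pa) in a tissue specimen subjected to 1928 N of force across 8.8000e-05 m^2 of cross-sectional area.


stress = F / A
stress = 1928 / 8.8000e-05
stress = 2.1909e+07


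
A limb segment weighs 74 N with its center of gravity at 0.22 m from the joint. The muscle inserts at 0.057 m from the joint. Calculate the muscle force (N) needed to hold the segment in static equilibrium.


F_muscle = W * d_load / d_muscle
F_muscle = 74 * 0.22 / 0.057
Numerator = 16.2800
F_muscle = 285.6140


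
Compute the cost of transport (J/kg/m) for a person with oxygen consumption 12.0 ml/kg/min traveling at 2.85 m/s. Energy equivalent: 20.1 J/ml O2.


Power per kg = VO2 * 20.1 / 60
Power per kg = 12.0 * 20.1 / 60 = 4.0200 W/kg
Cost = power_per_kg / speed
Cost = 4.0200 / 2.85
Cost = 1.4105


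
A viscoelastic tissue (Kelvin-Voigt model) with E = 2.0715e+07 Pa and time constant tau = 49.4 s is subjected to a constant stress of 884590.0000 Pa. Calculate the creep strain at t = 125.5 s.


epsilon(t) = (sigma/E) * (1 - exp(-t/tau))
sigma/E = 884590.0000 / 2.0715e+07 = 0.0427
exp(-t/tau) = exp(-125.5 / 49.4) = 0.0788
epsilon = 0.0427 * (1 - 0.0788)
epsilon = 0.0393


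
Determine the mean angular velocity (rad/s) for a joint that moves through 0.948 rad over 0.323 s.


omega = delta_theta / delta_t
omega = 0.948 / 0.323
omega = 2.9350


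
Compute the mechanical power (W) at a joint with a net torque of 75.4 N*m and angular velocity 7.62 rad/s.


P = M * omega
P = 75.4 * 7.62
P = 574.5480


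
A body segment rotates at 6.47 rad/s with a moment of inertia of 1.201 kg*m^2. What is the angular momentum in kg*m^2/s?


L = I * omega
L = 1.201 * 6.47
L = 7.7705


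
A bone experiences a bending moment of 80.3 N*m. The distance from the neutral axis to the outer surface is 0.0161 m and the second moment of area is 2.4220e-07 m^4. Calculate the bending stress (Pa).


sigma = M * c / I
sigma = 80.3 * 0.0161 / 2.4220e-07
M * c = 1.2928
sigma = 5.3379e+06


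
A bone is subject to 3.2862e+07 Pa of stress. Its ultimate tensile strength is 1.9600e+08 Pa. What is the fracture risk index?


FRI = applied / ultimate
FRI = 3.2862e+07 / 1.9600e+08
FRI = 0.1677


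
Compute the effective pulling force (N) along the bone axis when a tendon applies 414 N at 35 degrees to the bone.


F_eff = F_tendon * cos(theta)
theta = 35 deg = 0.6109 rad
cos(theta) = 0.8192
F_eff = 414 * 0.8192
F_eff = 339.1289


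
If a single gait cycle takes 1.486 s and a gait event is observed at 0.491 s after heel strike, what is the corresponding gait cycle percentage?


pct = (event_time / cycle_time) * 100
pct = (0.491 / 1.486) * 100
ratio = 0.3304
pct = 33.0417


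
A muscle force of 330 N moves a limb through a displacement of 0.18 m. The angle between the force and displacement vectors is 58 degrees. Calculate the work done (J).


W = F * d * cos(theta)
theta = 58 deg = 1.0123 rad
cos(theta) = 0.5299
W = 330 * 0.18 * 0.5299
W = 31.4772


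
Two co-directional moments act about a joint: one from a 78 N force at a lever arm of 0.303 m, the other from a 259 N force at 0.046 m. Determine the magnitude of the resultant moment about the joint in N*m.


M = F1 * d1 + F2 * d2
M = 78 * 0.303 + 259 * 0.046
M = 23.6340 + 11.9140
M = 35.5480


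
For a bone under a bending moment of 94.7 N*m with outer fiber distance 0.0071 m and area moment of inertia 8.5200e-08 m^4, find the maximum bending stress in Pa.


sigma = M * c / I
sigma = 94.7 * 0.0071 / 8.5200e-08
M * c = 0.6724
sigma = 7.8917e+06


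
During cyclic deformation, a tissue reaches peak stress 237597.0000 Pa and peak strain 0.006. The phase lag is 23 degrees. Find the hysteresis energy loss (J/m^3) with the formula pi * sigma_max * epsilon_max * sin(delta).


E_loss = pi * sigma_max * epsilon_max * sin(delta)
delta = 23 deg = 0.4014 rad
sin(delta) = 0.3907
E_loss = pi * 237597.0000 * 0.006 * 0.3907
E_loss = 1749.9276


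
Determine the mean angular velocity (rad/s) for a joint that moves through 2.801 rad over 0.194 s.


omega = delta_theta / delta_t
omega = 2.801 / 0.194
omega = 14.4381


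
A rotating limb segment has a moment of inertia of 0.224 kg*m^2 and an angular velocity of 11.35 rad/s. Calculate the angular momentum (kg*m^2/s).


L = I * omega
L = 0.224 * 11.35
L = 2.5424


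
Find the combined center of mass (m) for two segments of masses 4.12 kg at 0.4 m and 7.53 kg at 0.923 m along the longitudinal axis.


COM = (m1*x1 + m2*x2) / (m1 + m2)
COM = (4.12*0.4 + 7.53*0.923) / (4.12 + 7.53)
Numerator = 8.5982
Denominator = 11.6500
COM = 0.7380


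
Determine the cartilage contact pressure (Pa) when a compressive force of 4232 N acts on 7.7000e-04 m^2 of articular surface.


P = F / A
P = 4232 / 7.7000e-04
P = 5.4961e+06


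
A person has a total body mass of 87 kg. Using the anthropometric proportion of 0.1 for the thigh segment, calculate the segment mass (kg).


m_segment = body_mass * fraction
m_segment = 87 * 0.1
m_segment = 8.7000


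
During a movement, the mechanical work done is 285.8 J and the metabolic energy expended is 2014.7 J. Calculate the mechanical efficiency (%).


eta = (W_mech / E_meta) * 100
eta = (285.8 / 2014.7) * 100
ratio = 0.1419
eta = 14.1857


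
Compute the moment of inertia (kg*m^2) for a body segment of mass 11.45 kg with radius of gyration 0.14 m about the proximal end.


I = m * k^2
I = 11.45 * 0.14^2
k^2 = 0.0196
I = 0.2244


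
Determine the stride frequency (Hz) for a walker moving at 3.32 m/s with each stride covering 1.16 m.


f = v / stride_length
f = 3.32 / 1.16
f = 2.8621


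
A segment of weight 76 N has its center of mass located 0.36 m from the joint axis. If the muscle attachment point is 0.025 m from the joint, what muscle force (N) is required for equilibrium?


F_muscle = W * d_load / d_muscle
F_muscle = 76 * 0.36 / 0.025
Numerator = 27.3600
F_muscle = 1094.4000


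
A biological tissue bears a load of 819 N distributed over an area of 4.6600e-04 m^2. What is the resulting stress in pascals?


stress = F / A
stress = 819 / 4.6600e-04
stress = 1.7575e+06


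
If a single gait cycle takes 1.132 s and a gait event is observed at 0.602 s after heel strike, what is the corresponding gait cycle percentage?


pct = (event_time / cycle_time) * 100
pct = (0.602 / 1.132) * 100
ratio = 0.5318
pct = 53.1802


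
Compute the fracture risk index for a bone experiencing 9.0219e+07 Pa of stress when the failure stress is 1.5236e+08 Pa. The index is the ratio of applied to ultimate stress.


FRI = applied / ultimate
FRI = 9.0219e+07 / 1.5236e+08
FRI = 0.5921


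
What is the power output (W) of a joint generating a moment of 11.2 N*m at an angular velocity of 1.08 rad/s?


P = M * omega
P = 11.2 * 1.08
P = 12.0960


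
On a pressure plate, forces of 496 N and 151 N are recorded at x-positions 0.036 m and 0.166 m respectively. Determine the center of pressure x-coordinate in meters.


COP_x = (F1*x1 + F2*x2) / (F1 + F2)
COP_x = (496*0.036 + 151*0.166) / (496 + 151)
Numerator = 42.9220
Denominator = 647
COP_x = 0.0663


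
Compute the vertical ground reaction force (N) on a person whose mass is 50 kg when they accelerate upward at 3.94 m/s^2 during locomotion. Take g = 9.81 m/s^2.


GRF = m * (g + a)
GRF = 50 * (9.81 + 3.94)
GRF = 50 * 13.7500
GRF = 687.5000


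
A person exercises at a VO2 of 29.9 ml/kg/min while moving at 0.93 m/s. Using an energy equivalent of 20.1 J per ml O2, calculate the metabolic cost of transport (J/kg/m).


Power per kg = VO2 * 20.1 / 60
Power per kg = 29.9 * 20.1 / 60 = 10.0165 W/kg
Cost = power_per_kg / speed
Cost = 10.0165 / 0.93
Cost = 10.7704


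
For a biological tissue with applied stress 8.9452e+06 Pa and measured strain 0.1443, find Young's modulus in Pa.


E = stress / strain
E = 8.9452e+06 / 0.1443
E = 6.1990e+07


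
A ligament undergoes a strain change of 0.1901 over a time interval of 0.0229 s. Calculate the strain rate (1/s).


strain_rate = delta_strain / delta_t
strain_rate = 0.1901 / 0.0229
strain_rate = 8.3013


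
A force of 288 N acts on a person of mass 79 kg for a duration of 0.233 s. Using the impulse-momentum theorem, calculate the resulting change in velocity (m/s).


J = F * dt = 288 * 0.233 = 67.1040 N*s
delta_v = J / m
delta_v = 67.1040 / 79
delta_v = 0.8494


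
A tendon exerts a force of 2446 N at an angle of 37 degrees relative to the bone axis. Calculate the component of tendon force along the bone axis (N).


F_eff = F_tendon * cos(theta)
theta = 37 deg = 0.6458 rad
cos(theta) = 0.7986
F_eff = 2446 * 0.7986
F_eff = 1953.4625


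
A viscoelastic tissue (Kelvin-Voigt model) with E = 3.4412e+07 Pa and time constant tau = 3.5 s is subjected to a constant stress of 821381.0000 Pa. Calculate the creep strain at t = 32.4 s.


epsilon(t) = (sigma/E) * (1 - exp(-t/tau))
sigma/E = 821381.0000 / 3.4412e+07 = 0.0239
exp(-t/tau) = exp(-32.4 / 3.5) = 9.5428e-05
epsilon = 0.0239 * (1 - 9.5428e-05)
epsilon = 0.0239


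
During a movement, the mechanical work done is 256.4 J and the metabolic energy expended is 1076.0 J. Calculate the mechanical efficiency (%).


eta = (W_mech / E_meta) * 100
eta = (256.4 / 1076.0) * 100
ratio = 0.2383
eta = 23.8290


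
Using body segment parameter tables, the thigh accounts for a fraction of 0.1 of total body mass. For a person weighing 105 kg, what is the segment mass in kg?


m_segment = body_mass * fraction
m_segment = 105 * 0.1
m_segment = 10.5000


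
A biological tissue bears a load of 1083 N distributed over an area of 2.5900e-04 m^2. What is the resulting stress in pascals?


stress = F / A
stress = 1083 / 2.5900e-04
stress = 4.1815e+06


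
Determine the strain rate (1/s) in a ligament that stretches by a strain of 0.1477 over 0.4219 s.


strain_rate = delta_strain / delta_t
strain_rate = 0.1477 / 0.4219
strain_rate = 0.3501


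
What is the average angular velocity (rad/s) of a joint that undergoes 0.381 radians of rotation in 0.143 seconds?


omega = delta_theta / delta_t
omega = 0.381 / 0.143
omega = 2.6643


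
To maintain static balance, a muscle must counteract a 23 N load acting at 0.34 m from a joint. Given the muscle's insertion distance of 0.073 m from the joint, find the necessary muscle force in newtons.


F_muscle = W * d_load / d_muscle
F_muscle = 23 * 0.34 / 0.073
Numerator = 7.8200
F_muscle = 107.1233


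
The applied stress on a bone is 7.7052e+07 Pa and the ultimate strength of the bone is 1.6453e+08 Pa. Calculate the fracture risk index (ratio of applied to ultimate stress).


FRI = applied / ultimate
FRI = 7.7052e+07 / 1.6453e+08
FRI = 0.4683


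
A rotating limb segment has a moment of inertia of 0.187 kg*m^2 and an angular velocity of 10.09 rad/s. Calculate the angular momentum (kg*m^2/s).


L = I * omega
L = 0.187 * 10.09
L = 1.8868


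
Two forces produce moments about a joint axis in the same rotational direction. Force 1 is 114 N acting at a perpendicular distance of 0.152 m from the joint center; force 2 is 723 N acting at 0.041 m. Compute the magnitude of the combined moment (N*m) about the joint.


M = F1 * d1 + F2 * d2
M = 114 * 0.152 + 723 * 0.041
M = 17.3280 + 29.6430
M = 46.9710


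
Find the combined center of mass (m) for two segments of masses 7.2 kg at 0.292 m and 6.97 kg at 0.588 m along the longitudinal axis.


COM = (m1*x1 + m2*x2) / (m1 + m2)
COM = (7.2*0.292 + 6.97*0.588) / (7.2 + 6.97)
Numerator = 6.2008
Denominator = 14.1700
COM = 0.4376


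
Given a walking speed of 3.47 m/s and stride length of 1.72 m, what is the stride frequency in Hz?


f = v / stride_length
f = 3.47 / 1.72
f = 2.0174


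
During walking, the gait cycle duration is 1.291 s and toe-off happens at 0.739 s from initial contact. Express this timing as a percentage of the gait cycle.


pct = (event_time / cycle_time) * 100
pct = (0.739 / 1.291) * 100
ratio = 0.5724
pct = 57.2424


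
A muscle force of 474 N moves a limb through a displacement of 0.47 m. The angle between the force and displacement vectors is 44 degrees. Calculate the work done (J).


W = F * d * cos(theta)
theta = 44 deg = 0.7679 rad
cos(theta) = 0.7193
W = 474 * 0.47 * 0.7193
W = 160.2545


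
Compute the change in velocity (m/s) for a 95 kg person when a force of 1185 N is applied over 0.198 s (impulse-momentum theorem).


J = F * dt = 1185 * 0.198 = 234.6300 N*s
delta_v = J / m
delta_v = 234.6300 / 95
delta_v = 2.4698


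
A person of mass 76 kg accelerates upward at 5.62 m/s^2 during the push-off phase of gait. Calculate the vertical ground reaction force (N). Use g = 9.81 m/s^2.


GRF = m * (g + a)
GRF = 76 * (9.81 + 5.62)
GRF = 76 * 15.4300
GRF = 1172.6800


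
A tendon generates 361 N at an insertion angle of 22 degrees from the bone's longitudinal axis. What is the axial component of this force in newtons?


F_eff = F_tendon * cos(theta)
theta = 22 deg = 0.3840 rad
cos(theta) = 0.9272
F_eff = 361 * 0.9272
F_eff = 334.7134


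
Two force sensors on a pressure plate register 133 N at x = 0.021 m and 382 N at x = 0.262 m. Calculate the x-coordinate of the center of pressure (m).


COP_x = (F1*x1 + F2*x2) / (F1 + F2)
COP_x = (133*0.021 + 382*0.262) / (133 + 382)
Numerator = 102.8770
Denominator = 515
COP_x = 0.1998


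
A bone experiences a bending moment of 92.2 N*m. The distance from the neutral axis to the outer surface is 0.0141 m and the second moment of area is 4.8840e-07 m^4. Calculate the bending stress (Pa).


sigma = M * c / I
sigma = 92.2 * 0.0141 / 4.8840e-07
M * c = 1.3000
sigma = 2.6618e+06


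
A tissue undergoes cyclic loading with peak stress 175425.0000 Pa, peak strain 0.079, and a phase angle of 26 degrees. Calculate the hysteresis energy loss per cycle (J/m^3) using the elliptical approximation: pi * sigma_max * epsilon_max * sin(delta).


E_loss = pi * sigma_max * epsilon_max * sin(delta)
delta = 26 deg = 0.4538 rad
sin(delta) = 0.4384
E_loss = pi * 175425.0000 * 0.079 * 0.4384
E_loss = 19085.8019


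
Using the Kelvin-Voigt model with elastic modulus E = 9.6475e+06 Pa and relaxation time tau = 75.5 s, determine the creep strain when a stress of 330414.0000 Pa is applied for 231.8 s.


epsilon(t) = (sigma/E) * (1 - exp(-t/tau))
sigma/E = 330414.0000 / 9.6475e+06 = 0.0342
exp(-t/tau) = exp(-231.8 / 75.5) = 0.0464
epsilon = 0.0342 * (1 - 0.0464)
epsilon = 0.0327


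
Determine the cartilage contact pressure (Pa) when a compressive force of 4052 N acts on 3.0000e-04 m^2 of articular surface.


P = F / A
P = 4052 / 3.0000e-04
P = 1.3507e+07


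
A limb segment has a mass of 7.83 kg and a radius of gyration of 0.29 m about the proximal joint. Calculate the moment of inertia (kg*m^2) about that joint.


I = m * k^2
I = 7.83 * 0.29^2
k^2 = 0.0841
I = 0.6585


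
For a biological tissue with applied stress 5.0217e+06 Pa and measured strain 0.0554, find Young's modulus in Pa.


E = stress / strain
E = 5.0217e+06 / 0.0554
E = 9.0644e+07


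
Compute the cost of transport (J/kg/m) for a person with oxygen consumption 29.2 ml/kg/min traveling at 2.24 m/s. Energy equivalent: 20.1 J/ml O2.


Power per kg = VO2 * 20.1 / 60
Power per kg = 29.2 * 20.1 / 60 = 9.7820 W/kg
Cost = power_per_kg / speed
Cost = 9.7820 / 2.24
Cost = 4.3670


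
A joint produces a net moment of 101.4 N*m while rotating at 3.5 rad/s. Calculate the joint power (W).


P = M * omega
P = 101.4 * 3.5
P = 354.9000


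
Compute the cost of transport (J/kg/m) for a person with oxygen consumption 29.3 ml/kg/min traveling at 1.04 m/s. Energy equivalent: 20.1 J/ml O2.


Power per kg = VO2 * 20.1 / 60
Power per kg = 29.3 * 20.1 / 60 = 9.8155 W/kg
Cost = power_per_kg / speed
Cost = 9.8155 / 1.04
Cost = 9.4380


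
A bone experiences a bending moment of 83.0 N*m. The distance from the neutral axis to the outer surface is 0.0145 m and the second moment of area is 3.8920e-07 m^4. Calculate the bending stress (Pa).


sigma = M * c / I
sigma = 83.0 * 0.0145 / 3.8920e-07
M * c = 1.2035
sigma = 3.0922e+06


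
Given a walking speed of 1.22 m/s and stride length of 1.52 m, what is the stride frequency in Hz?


f = v / stride_length
f = 1.22 / 1.52
f = 0.8026


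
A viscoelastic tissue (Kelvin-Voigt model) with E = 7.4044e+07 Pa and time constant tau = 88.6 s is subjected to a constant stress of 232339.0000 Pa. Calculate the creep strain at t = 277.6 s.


epsilon(t) = (sigma/E) * (1 - exp(-t/tau))
sigma/E = 232339.0000 / 7.4044e+07 = 0.0031
exp(-t/tau) = exp(-277.6 / 88.6) = 0.0436
epsilon = 0.0031 * (1 - 0.0436)
epsilon = 0.0030


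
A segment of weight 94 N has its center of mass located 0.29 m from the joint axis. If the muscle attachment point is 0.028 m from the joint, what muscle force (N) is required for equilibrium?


F_muscle = W * d_load / d_muscle
F_muscle = 94 * 0.29 / 0.028
Numerator = 27.2600
F_muscle = 973.5714


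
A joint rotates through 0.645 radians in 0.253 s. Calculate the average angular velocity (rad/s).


omega = delta_theta / delta_t
omega = 0.645 / 0.253
omega = 2.5494


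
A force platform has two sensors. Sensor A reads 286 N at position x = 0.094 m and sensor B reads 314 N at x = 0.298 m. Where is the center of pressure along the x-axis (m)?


COP_x = (F1*x1 + F2*x2) / (F1 + F2)
COP_x = (286*0.094 + 314*0.298) / (286 + 314)
Numerator = 120.4560
Denominator = 600
COP_x = 0.2008


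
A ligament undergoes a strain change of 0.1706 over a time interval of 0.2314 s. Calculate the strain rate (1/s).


strain_rate = delta_strain / delta_t
strain_rate = 0.1706 / 0.2314
strain_rate = 0.7373


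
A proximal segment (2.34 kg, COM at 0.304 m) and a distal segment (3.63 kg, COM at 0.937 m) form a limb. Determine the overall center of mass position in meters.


COM = (m1*x1 + m2*x2) / (m1 + m2)
COM = (2.34*0.304 + 3.63*0.937) / (2.34 + 3.63)
Numerator = 4.1127
Denominator = 5.9700
COM = 0.6889


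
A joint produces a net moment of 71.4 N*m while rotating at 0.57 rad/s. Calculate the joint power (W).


P = M * omega
P = 71.4 * 0.57
P = 40.6980


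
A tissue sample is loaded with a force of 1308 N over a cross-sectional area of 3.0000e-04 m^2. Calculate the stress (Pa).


stress = F / A
stress = 1308 / 3.0000e-04
stress = 4.3600e+06


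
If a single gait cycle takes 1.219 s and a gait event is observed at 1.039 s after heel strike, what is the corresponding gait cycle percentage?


pct = (event_time / cycle_time) * 100
pct = (1.039 / 1.219) * 100
ratio = 0.8523
pct = 85.2338


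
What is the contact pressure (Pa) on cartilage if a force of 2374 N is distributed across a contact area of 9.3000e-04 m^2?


P = F / A
P = 2374 / 9.3000e-04
P = 2.5527e+06


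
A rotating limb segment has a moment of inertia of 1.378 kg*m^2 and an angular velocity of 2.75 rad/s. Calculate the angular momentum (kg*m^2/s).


L = I * omega
L = 1.378 * 2.75
L = 3.7895


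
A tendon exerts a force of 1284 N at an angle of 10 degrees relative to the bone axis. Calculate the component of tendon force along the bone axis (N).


F_eff = F_tendon * cos(theta)
theta = 10 deg = 0.1745 rad
cos(theta) = 0.9848
F_eff = 1284 * 0.9848
F_eff = 1264.4932


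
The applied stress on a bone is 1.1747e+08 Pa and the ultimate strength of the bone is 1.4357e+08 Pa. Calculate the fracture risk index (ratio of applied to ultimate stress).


FRI = applied / ultimate
FRI = 1.1747e+08 / 1.4357e+08
FRI = 0.8182


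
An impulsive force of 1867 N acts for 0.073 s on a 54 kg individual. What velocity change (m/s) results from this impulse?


J = F * dt = 1867 * 0.073 = 136.2910 N*s
delta_v = J / m
delta_v = 136.2910 / 54
delta_v = 2.5239


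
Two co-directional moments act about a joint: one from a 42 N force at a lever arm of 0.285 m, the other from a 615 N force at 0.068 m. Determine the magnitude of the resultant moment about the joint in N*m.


M = F1 * d1 + F2 * d2
M = 42 * 0.285 + 615 * 0.068
M = 11.9700 + 41.8200
M = 53.7900


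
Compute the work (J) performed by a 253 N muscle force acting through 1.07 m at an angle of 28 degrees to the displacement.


W = F * d * cos(theta)
theta = 28 deg = 0.4887 rad
cos(theta) = 0.8829
W = 253 * 1.07 * 0.8829
W = 239.0227


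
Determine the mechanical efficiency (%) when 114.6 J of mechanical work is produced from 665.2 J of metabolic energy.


eta = (W_mech / E_meta) * 100
eta = (114.6 / 665.2) * 100
ratio = 0.1723
eta = 17.2279


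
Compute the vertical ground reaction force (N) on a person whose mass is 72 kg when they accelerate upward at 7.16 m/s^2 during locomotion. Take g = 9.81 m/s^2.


GRF = m * (g + a)
GRF = 72 * (9.81 + 7.16)
GRF = 72 * 16.9700
GRF = 1221.8400


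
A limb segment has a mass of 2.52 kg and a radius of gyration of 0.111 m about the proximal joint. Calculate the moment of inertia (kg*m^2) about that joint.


I = m * k^2
I = 2.52 * 0.111^2
k^2 = 0.0123
I = 0.0310


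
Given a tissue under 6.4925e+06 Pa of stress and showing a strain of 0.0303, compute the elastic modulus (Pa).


E = stress / strain
E = 6.4925e+06 / 0.0303
E = 2.1427e+08


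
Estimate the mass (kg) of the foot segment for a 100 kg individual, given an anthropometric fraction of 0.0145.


m_segment = body_mass * fraction
m_segment = 100 * 0.0145
m_segment = 1.4500


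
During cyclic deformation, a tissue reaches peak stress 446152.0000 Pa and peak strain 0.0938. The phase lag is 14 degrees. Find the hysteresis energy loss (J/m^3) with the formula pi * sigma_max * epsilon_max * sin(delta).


E_loss = pi * sigma_max * epsilon_max * sin(delta)
delta = 14 deg = 0.2443 rad
sin(delta) = 0.2419
E_loss = pi * 446152.0000 * 0.0938 * 0.2419
E_loss = 31806.1228


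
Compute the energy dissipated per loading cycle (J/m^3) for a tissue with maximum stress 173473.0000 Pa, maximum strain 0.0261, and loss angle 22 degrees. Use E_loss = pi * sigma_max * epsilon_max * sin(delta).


E_loss = pi * sigma_max * epsilon_max * sin(delta)
delta = 22 deg = 0.3840 rad
sin(delta) = 0.3746
E_loss = pi * 173473.0000 * 0.0261 * 0.3746
E_loss = 5328.4106


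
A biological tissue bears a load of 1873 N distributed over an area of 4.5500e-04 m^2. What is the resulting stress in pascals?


stress = F / A
stress = 1873 / 4.5500e-04
stress = 4.1165e+06


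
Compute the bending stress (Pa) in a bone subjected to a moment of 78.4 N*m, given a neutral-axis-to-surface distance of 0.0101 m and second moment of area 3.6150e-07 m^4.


sigma = M * c / I
sigma = 78.4 * 0.0101 / 3.6150e-07
M * c = 0.7918
sigma = 2.1904e+06


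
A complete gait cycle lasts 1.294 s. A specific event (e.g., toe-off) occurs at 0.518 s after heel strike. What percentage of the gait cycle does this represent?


pct = (event_time / cycle_time) * 100
pct = (0.518 / 1.294) * 100
ratio = 0.4003
pct = 40.0309


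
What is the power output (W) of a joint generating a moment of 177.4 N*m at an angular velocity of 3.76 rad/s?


P = M * omega
P = 177.4 * 3.76
P = 667.0240


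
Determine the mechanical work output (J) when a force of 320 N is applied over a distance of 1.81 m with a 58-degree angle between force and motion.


W = F * d * cos(theta)
theta = 58 deg = 1.0123 rad
cos(theta) = 0.5299
W = 320 * 1.81 * 0.5299
W = 306.9292
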